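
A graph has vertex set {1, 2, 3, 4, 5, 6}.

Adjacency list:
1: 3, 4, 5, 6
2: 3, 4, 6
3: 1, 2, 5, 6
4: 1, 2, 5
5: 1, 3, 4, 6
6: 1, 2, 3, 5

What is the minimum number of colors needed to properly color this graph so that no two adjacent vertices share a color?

4

1, 3, 5, 6 are mutually adjacent (a clique of size 4), so at least 4 colors are needed.
One proper 4-coloring: 1=c, 2=c, 3=a, 4=a, 5=d, 6=b. Each edge has distinct colors on its endpoints.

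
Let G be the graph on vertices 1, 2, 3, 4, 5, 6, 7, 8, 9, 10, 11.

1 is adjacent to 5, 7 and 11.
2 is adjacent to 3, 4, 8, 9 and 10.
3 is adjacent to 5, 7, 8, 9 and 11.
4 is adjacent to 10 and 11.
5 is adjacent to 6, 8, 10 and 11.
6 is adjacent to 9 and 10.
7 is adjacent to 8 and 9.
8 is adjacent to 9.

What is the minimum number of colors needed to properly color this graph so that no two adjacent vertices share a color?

4

3, 7, 8, 9 are mutually adjacent (a clique of size 4), so at least 4 colors are needed.
4 colors suffice: color a → {2, 5, 7}; color b → {1, 3, 10}; color c → {6, 8, 11}; color d → {4, 9}. Every edge joins two different colors.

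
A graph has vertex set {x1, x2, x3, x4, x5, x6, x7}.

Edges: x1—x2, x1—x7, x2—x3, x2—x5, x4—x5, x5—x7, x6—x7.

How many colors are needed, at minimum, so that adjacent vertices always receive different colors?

2

x6 and x7 are adjacent, so at least 2 colors are needed.
2 colors suffice: color 1 → {x2, x4, x7}; color 2 → {x1, x3, x5, x6}. No two adjacent vertices share a color.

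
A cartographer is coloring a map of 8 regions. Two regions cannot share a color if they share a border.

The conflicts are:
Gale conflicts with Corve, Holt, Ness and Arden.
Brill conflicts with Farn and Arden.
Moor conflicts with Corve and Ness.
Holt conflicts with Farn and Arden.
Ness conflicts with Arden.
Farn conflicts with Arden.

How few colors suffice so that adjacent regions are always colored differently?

Gale, Ness, Arden are mutually in conflict, so at least 3 colors are needed.
3 colors suffice: color 1 → {Moor, Arden}; color 2 → {Gale, Farn}; color 3 → {Brill, Corve, Holt, Ness}. No two conflicting regions share a color.

3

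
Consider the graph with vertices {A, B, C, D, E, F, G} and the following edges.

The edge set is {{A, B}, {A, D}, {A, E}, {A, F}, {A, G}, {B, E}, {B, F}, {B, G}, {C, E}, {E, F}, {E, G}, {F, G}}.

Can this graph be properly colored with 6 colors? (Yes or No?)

The chromatic number is 5. A, B, E, F, G are pairwise adjacent (a clique of size 5), so at least 5 colors are needed.
A valid assignment using 5 colors: A=1, B=3, C=1, D=2, E=2, F=4, G=5.
Since 6 ≥ 5, a proper 6-coloring certainly exists.

Yes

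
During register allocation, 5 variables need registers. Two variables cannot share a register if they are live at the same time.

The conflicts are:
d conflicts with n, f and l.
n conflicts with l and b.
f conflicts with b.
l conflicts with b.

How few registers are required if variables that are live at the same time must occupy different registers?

3

n, l, b all conflict with each other, so at least 3 registers are needed.
3 registers suffice: register 1 → {d, b}; register 2 → {f, l}; register 3 → {n}. Every pair that conflicts lands in different registers.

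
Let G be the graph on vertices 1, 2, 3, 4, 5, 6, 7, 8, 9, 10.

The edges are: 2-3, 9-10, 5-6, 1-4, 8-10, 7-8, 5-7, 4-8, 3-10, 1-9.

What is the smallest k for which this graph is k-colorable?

The cycle 9-10-8-4-1-9 has odd length 5, so it cannot be 2-colored; at least 3 colors are needed.
3 colors suffice: color red → {3, 5, 8, 9}; color blue → {2, 4, 6, 7, 10}; color green → {1}. Every edge joins two different colors.

3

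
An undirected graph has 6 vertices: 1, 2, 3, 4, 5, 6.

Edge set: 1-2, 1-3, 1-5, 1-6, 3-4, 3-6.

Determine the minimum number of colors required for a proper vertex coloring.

1, 3, 6 form a triangle, so at least 3 colors are needed.
3 colors suffice: color red → {1, 4}; color blue → {2, 3, 5}; color green → {6}. Each edge has distinct colors on its endpoints.

3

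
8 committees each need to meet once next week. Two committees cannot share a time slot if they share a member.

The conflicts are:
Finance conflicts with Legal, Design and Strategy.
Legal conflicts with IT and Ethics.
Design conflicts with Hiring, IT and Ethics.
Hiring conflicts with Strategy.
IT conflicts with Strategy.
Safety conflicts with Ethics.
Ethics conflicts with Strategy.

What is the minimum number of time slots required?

Hiring and Strategy conflict, so at least 2 time slots are needed.
2 time slots suffice: time slot 1 → {Legal, Design, Safety, Strategy}; time slot 2 → {Finance, Hiring, IT, Ethics}. Every pair that conflicts lands in different time slots.

2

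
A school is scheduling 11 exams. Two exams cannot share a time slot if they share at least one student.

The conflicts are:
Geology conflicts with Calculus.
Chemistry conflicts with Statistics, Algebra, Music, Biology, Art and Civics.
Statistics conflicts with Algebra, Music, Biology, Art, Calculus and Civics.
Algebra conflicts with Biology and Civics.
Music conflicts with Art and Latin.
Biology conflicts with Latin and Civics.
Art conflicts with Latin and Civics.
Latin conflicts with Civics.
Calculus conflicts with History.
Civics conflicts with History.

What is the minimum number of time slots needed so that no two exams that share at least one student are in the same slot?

5

Chemistry, Statistics, Algebra, Biology, Civics are mutually in conflict, so at least 5 time slots are needed.
5 time slots suffice: time slot 1 → {Geology, Statistics, Latin, History}; time slot 2 → {Music, Calculus, Civics}; time slot 3 → {Chemistry}; time slot 4 → {Biology, Art}; time slot 5 → {Algebra}. No two conflicting exams share a time slot.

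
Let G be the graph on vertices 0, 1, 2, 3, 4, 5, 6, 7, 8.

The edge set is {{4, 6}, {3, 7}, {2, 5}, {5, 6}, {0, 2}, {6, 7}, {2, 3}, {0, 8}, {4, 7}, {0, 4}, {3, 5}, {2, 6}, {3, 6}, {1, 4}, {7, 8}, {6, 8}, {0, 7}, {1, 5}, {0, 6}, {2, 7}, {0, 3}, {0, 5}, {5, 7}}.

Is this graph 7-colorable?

The chromatic number is 6. 0, 2, 3, 5, 6, 7 form a clique, so at least 6 colors are needed.
A valid assignment using 6 colors: 0=c, 1=a, 2=f, 3=e, 4=d, 5=d, 6=a, 7=b, 8=d.
Since 7 ≥ 6, a proper 7-coloring certainly exists.

Yes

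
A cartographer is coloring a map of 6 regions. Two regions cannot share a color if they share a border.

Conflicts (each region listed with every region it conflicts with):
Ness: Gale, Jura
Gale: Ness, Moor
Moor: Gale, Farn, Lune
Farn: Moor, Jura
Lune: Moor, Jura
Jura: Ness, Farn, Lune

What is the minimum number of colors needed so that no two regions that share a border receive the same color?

3

The cycle Lune-Moor-Gale-Ness-Jura-Lune has odd length 5, so it cannot be 2-colored; at least 3 colors are needed.
One proper 3-coloring: Ness=3, Gale=2, Moor=1, Farn=2, Lune=2, Jura=1. Every pair that conflicts lands in different colors.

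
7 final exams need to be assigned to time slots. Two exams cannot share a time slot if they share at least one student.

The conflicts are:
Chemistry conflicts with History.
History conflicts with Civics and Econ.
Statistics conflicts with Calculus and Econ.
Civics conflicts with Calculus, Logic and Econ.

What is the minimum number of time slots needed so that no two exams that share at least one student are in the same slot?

History, Civics, Econ are mutually in conflict, so at least 3 time slots are needed.
3 time slots suffice: time slot 1 → {Chemistry, Statistics, Civics}; time slot 2 → {Calculus, Logic, Econ}; time slot 3 → {History}. Each listed conflict is separated.

3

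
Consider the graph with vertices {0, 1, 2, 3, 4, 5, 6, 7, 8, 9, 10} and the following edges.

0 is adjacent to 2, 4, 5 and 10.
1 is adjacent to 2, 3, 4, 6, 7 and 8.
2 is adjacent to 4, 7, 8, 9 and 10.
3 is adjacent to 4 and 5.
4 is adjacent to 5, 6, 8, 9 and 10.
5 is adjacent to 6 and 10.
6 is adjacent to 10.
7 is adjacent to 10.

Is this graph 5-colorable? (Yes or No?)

Yes

The chromatic number is 4. 4, 5, 6, 10 form a clique, so at least 4 colors are needed.
4 colors suffice: 0=yellow, 1=green, 2=blue, 3=yellow, 4=red, 5=blue, 6=yellow, 7=red, 8=yellow, 9=green, 10=green.
Since 5 ≥ 4, a proper 5-coloring certainly exists.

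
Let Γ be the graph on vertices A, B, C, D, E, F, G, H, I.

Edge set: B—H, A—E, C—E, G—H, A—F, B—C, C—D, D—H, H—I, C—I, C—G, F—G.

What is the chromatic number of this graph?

3

The cycle G-C-E-A-F-G has odd length 5, so it cannot be 2-colored; at least 3 colors are needed.
3 colors suffice: color 1 → {C, F, H}; color 2 → {B, D, E, G, I}; color 3 → {A}. Each edge has distinct colors on its endpoints.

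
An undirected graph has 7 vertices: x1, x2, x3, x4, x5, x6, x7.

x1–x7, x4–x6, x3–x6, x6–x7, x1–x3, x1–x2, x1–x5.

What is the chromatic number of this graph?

x1 and x2 are adjacent, so at least 2 colors are needed.
2 colors suffice: color 1 → {x1, x6}; color 2 → {x2, x3, x4, x5, x7}. Every edge joins two different colors.

2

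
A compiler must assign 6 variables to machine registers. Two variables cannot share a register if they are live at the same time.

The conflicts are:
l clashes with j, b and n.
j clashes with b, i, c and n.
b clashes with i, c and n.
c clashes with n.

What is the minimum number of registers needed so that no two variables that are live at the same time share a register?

j, b, c, n are mutually in conflict, so at least 4 registers are needed.
A valid assignment using 4 registers: l=4, j=2, b=1, i=3, c=4, n=3. Each listed conflict is separated.

4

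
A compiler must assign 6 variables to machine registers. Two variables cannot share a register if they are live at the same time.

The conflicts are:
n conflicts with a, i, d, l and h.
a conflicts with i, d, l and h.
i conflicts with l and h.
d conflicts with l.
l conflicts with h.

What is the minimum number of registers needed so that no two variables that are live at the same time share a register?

5

n, a, i, l, h pairwise conflict, so at least 5 registers are needed.
A valid assignment using 5 registers: n=1, a=3, i=5, d=4, l=2, h=4. Each listed conflict is separated.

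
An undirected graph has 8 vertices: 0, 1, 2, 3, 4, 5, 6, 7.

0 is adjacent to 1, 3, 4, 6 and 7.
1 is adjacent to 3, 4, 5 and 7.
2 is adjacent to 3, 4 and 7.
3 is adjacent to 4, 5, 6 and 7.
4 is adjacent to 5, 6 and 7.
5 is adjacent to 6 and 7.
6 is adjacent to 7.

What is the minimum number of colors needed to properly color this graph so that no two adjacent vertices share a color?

0, 1, 3, 4, 7 are pairwise adjacent (a clique of size 5), so at least 5 colors are needed.
5 colors suffice: color a → {3}; color b → {4}; color c → {7}; color d → {0, 2, 5}; color e → {1, 6}. No two adjacent vertices share a color.

5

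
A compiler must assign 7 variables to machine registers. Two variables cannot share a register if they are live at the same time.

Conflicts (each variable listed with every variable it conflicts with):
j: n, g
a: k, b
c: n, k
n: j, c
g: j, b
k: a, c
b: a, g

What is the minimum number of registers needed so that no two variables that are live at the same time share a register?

The cycle k-c-n-j-g-b-a-k has odd length 7, so it cannot be 2-colored; at least 3 registers are needed.
A valid assignment using 3 registers: j=1, a=2, c=3, n=2, g=2, k=1, b=1. Each listed conflict is separated.

3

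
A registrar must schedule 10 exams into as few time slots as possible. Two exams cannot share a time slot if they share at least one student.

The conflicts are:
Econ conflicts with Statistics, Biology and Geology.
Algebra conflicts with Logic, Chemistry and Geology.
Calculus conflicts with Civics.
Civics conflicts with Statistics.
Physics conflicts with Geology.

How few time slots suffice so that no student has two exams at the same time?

Algebra and Logic conflict, so at least 2 time slots are needed.
2 time slots suffice: Econ=1, Algebra=1, Calculus=2, Civics=1, Statistics=2, Logic=2, Biology=2, Physics=1, Chemistry=2, Geology=2. No two conflicting exams share a time slot.

2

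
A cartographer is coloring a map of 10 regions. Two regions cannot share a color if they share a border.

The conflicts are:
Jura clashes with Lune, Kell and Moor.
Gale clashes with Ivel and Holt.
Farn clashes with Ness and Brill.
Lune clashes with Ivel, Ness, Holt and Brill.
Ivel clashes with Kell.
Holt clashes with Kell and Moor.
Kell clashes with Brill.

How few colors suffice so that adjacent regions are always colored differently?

2

Farn and Brill conflict, so at least 2 colors are needed.
One proper 2-coloring: Jura=2, Gale=1, Farn=1, Lune=1, Ivel=2, Ness=2, Holt=2, Kell=1, Brill=2, Moor=1. No two conflicting regions share a color.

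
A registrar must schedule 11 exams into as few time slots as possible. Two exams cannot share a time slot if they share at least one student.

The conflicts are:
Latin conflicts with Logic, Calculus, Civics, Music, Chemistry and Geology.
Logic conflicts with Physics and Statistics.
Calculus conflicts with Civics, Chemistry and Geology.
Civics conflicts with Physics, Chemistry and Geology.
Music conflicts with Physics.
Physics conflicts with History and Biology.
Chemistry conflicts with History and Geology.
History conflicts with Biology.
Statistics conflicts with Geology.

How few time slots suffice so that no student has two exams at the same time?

5

Latin, Calculus, Civics, Chemistry, Geology all conflict with each other, so at least 5 time slots are needed.
A valid assignment using 5 time slots: Latin=1, Logic=2, Calculus=5, Civics=3, Music=2, Physics=1, Chemistry=2, History=3, Statistics=1, Geology=4, Biology=2. No two conflicting exams share a time slot.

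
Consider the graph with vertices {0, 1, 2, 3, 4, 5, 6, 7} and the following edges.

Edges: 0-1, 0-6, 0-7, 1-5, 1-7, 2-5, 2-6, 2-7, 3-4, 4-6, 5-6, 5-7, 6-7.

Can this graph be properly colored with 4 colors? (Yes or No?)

The chromatic number is 4. 2, 5, 6, 7 are pairwise adjacent (a clique of size 4), so at least 4 colors are needed.
4 colors suffice: color a → {4, 7}; color b → {1, 3, 6}; color c → {0, 5}; color d → {2}.
That is already a proper 4-coloring.

Yes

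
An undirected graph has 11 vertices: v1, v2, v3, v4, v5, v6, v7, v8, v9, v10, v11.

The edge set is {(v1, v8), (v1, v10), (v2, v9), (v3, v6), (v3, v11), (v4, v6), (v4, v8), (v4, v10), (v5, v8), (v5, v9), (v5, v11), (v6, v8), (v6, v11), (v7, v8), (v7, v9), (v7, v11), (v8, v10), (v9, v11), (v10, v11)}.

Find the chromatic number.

v5, v9, v11 are mutually adjacent, so at least 3 colors are needed.
3 colors suffice: v1=3, v2=1, v3=3, v4=3, v5=3, v6=2, v7=3, v8=1, v9=2, v10=2, v11=1. Every edge joins two different colors.

3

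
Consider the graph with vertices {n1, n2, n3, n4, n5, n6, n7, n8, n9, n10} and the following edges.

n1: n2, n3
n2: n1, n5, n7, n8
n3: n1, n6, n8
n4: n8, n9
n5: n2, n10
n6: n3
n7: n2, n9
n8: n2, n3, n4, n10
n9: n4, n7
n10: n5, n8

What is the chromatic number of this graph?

3

The cycle n4-n9-n7-n2-n8-n4 has odd length 5, so it cannot be 2-colored; at least 3 colors are needed.
3 colors suffice: color 1 → {n1, n5, n6, n7, n8}; color 2 → {n2, n3, n9, n10}; color 3 → {n4}. No two adjacent vertices share a color.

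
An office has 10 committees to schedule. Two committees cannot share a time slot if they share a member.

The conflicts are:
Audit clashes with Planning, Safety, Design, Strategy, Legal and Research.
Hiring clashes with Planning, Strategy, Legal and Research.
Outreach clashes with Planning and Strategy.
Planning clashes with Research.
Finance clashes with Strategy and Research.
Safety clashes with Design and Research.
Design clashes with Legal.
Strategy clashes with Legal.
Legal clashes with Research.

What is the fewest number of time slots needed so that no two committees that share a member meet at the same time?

3

Audit, Strategy, Legal are mutually in conflict, so at least 3 time slots are needed.
3 time slots suffice: time slot 1 → {Audit, Hiring, Outreach, Finance}; time slot 2 → {Design, Strategy, Research}; time slot 3 → {Planning, Safety, Legal}. No two conflicting committees share a time slot.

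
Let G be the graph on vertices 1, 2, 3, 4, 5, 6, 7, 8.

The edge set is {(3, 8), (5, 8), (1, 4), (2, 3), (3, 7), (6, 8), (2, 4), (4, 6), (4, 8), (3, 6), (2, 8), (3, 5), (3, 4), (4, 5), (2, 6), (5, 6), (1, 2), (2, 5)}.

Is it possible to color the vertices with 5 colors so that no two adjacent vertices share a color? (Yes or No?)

2, 3, 4, 5, 6, 8 are pairwise adjacent (a clique of size 6), so at least 6 colors are needed.
So 5 colors are not enough.

No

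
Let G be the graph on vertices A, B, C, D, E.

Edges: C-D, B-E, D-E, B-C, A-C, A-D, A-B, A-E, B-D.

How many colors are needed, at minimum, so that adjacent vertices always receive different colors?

4

A, B, D, E are pairwise adjacent (a clique of size 4), so at least 4 colors are needed.
4 colors suffice: color 1 → {B}; color 2 → {D}; color 3 → {A}; color 4 → {C, E}. Every edge joins two different colors.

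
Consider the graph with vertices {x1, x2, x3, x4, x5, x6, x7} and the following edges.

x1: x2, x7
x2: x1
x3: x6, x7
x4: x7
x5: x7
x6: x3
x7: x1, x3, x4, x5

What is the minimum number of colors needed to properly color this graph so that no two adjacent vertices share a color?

x3 and x6 are adjacent, so at least 2 colors are needed.
One proper 2-coloring: x1=2, x2=1, x3=2, x4=2, x5=2, x6=1, x7=1. Each edge has distinct colors on its endpoints.

2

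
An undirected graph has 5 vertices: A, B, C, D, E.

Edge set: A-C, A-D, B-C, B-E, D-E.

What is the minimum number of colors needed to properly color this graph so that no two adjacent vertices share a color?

The cycle B-E-D-A-C-B has odd length 5, so it cannot be 2-colored; at least 3 colors are needed.
3 colors suffice: color 1 → {C, D}; color 2 → {A, E}; color 3 → {B}. Every edge joins two different colors.

3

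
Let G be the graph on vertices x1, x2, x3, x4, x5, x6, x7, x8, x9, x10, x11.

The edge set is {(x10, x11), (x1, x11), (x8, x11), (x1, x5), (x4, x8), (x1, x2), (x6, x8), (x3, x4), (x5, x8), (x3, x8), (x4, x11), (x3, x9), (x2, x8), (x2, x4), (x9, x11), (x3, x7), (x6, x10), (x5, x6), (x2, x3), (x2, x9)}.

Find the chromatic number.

x2, x3, x4, x8 are mutually adjacent (a clique of size 4), so at least 4 colors are needed.
4 colors suffice: color R → {x1, x7, x8, x9, x10}; color B → {x3, x5, x11}; color G → {x2, x6}; color Y → {x4}. Every edge joins two different colors.

4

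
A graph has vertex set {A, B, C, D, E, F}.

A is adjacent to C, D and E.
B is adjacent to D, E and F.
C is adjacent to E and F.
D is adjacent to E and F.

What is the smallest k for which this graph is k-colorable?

A, C, E are mutually adjacent, so at least 3 colors are needed.
3 colors suffice: color red → {C, D}; color blue → {E, F}; color green → {A, B}. Every edge joins two different colors.

3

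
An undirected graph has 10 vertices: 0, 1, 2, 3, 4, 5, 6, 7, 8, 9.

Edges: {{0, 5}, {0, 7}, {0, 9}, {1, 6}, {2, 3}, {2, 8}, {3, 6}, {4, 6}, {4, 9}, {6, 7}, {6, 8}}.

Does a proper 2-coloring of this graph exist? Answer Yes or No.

The cycle 9-4-6-7-0-9 has odd length 5, so it cannot be 2-colored; at least 3 colors are needed.
So 2 colors are not enough.

No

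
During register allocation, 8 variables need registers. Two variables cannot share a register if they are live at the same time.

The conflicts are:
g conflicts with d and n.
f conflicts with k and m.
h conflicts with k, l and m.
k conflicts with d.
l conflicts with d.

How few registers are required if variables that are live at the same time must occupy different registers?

2

k and d conflict, so at least 2 registers are needed.
2 registers suffice: g=1, f=2, h=2, k=1, l=1, d=2, n=2, m=1. Each listed conflict is separated.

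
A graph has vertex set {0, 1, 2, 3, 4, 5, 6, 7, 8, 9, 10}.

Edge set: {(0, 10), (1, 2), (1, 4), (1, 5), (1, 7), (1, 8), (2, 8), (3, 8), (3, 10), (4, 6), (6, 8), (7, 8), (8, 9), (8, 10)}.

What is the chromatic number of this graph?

3

3, 8, 10 are pairwise adjacent, so at least 3 colors are needed.
One proper 3-coloring: 0=a, 1=b, 2=c, 3=c, 4=a, 5=a, 6=b, 7=c, 8=a, 9=b, 10=b. No two adjacent vertices share a color.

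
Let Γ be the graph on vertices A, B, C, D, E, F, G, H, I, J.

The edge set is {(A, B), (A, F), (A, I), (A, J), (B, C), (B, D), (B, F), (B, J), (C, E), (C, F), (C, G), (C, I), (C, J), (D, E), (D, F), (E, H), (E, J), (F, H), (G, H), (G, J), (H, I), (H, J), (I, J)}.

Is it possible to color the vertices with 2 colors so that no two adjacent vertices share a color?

B, C, F are pairwise adjacent, so at least 3 colors are needed.
So 2 colors are not enough.

No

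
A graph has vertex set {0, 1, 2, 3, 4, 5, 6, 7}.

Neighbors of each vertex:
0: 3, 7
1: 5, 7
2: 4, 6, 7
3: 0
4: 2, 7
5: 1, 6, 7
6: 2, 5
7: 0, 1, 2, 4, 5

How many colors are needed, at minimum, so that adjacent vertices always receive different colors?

3

2, 4, 7 are pairwise adjacent, so at least 3 colors are needed.
One proper 3-coloring: 0=b, 1=c, 2=b, 3=a, 4=c, 5=b, 6=a, 7=a. Each edge has distinct colors on its endpoints.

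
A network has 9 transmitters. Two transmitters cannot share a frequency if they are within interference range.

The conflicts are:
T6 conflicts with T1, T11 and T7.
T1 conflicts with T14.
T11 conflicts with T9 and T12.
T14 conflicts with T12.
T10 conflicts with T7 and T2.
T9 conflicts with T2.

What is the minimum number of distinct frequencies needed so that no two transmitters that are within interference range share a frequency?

3

The cycle T6-T11-T12-T14-T1-T6 has odd length 5, so it cannot be 2-colored; at least 3 frequencies are needed.
3 frequencies suffice: frequency 1 → {T11, T14, T7, T2}; frequency 2 → {T6, T10, T9, T12}; frequency 3 → {T1}. Every pair that conflicts lands in different frequencies.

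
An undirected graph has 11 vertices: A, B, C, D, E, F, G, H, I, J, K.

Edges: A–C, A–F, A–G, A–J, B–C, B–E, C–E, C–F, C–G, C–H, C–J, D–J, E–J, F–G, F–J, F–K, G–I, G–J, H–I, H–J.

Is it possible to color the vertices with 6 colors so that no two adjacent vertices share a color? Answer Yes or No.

Yes

The chromatic number is 5. A, C, F, G, J form a clique, so at least 5 colors are needed.
5 colors suffice: A=5, B=2, C=1, D=1, E=3, F=3, G=4, H=3, I=1, J=2, K=1.
Since 6 ≥ 5, a proper 6-coloring certainly exists.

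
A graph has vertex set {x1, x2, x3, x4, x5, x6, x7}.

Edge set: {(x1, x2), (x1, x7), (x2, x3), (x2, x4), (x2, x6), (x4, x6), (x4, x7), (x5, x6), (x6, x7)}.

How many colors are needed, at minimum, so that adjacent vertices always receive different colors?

3

x2, x4, x6 form a triangle, so at least 3 colors are needed.
One proper 3-coloring: x1=2, x2=1, x3=2, x4=3, x5=1, x6=2, x7=1. No two adjacent vertices share a color.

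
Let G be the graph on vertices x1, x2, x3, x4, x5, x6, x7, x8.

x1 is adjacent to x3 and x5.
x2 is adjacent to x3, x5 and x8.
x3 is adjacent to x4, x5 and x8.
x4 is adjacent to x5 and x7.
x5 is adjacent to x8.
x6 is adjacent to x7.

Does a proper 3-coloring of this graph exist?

No

x2, x3, x5, x8 are mutually adjacent (a clique of size 4), so at least 4 colors are needed.
So 3 colors are not enough.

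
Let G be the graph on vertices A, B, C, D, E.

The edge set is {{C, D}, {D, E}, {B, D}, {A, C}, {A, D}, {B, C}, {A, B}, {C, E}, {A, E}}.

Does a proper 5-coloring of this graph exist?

The chromatic number is 4. A, C, D, E are pairwise adjacent (a clique of size 4), so at least 4 colors are needed.
One proper 4-coloring: A=2, B=4, C=1, D=3, E=4.
Since 5 ≥ 4, a proper 5-coloring certainly exists.

Yes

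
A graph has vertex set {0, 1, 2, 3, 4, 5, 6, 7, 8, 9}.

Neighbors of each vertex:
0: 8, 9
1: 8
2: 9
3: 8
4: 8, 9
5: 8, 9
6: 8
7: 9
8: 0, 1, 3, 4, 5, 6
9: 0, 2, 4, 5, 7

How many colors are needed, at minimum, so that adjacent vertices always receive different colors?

3 and 8 are adjacent, so at least 2 colors are needed.
One proper 2-coloring: 0=b, 1=b, 2=b, 3=b, 4=b, 5=b, 6=b, 7=b, 8=a, 9=a. Every edge joins two different colors.

2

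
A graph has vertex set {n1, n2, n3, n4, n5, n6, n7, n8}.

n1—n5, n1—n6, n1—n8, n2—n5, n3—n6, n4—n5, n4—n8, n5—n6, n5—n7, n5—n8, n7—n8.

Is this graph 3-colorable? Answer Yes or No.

Yes

The chromatic number is 3. n4, n5, n8 are pairwise adjacent, so at least 3 colors are needed.
3 colors suffice: color 1 → {n3, n5}; color 2 → {n2, n6, n8}; color 3 → {n1, n4, n7}.
That is already a proper 3-coloring.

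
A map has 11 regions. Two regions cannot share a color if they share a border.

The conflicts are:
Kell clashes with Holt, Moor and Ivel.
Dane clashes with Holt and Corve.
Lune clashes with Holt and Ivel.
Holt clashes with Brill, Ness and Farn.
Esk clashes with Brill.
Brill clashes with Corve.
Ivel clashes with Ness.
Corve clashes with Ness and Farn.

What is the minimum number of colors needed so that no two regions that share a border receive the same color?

Kell and Holt conflict, so at least 2 colors are needed.
2 colors suffice: color 1 → {Holt, Esk, Moor, Ivel, Corve}; color 2 → {Kell, Dane, Lune, Brill, Ness, Farn}. No two conflicting regions share a color.

2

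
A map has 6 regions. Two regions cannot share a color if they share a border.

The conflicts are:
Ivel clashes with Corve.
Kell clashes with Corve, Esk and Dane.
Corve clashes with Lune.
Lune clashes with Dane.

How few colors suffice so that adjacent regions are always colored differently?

2

Kell and Corve conflict, so at least 2 colors are needed.
A valid assignment using 2 colors: Ivel=1, Kell=1, Corve=2, Lune=1, Esk=2, Dane=2. No two conflicting regions share a color.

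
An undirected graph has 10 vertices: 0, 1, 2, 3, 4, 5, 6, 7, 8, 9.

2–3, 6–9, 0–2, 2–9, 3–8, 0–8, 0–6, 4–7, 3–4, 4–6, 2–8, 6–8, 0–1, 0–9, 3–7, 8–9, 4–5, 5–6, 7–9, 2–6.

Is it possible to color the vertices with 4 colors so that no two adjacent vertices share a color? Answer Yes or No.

No

0, 2, 6, 8, 9 are mutually adjacent (a clique of size 5), so at least 5 colors are needed.
So 4 colors are not enough.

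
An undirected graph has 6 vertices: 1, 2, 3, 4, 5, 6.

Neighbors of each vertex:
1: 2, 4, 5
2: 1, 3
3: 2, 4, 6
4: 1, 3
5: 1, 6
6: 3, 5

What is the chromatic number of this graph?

The cycle 1-4-3-6-5-1 has odd length 5, so it cannot be 2-colored; at least 3 colors are needed.
3 colors suffice: color red → {1, 3}; color blue → {2, 4, 5}; color green → {6}. Every edge joins two different colors.

3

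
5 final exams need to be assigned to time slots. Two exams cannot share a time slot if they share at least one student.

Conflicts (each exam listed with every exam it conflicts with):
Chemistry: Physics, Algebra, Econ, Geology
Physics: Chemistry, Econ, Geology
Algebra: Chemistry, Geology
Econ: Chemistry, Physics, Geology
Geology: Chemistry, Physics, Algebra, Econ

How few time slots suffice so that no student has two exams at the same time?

4

Chemistry, Physics, Econ, Geology are mutually in conflict, so at least 4 time slots are needed.
4 time slots suffice: time slot 1 → {Chemistry}; time slot 2 → {Geology}; time slot 3 → {Physics, Algebra}; time slot 4 → {Econ}. Each listed conflict is separated.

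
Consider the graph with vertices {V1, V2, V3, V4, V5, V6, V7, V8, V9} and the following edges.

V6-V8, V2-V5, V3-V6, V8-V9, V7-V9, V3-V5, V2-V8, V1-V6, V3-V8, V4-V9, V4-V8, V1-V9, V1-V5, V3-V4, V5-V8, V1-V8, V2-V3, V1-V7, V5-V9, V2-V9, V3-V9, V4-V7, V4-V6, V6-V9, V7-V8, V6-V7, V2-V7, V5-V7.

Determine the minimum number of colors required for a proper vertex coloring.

5

V4, V6, V7, V8, V9 form a clique, so at least 5 colors are needed.
5 colors suffice: V1=5, V2=5, V3=3, V4=5, V5=4, V6=4, V7=3, V8=2, V9=1. No two adjacent vertices share a color.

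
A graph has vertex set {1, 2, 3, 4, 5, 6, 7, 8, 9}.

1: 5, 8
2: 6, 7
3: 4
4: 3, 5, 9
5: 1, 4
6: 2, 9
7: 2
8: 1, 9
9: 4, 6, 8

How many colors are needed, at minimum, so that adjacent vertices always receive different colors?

3

The cycle 1-5-4-9-8-1 has odd length 5, so it cannot be 2-colored; at least 3 colors are needed.
3 colors suffice: 1=red, 2=blue, 3=blue, 4=red, 5=blue, 6=red, 7=red, 8=green, 9=blue. No two adjacent vertices share a color.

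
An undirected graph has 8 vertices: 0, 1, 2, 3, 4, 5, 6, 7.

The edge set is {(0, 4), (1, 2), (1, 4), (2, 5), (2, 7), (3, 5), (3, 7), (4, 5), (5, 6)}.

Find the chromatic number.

1 and 4 are adjacent, so at least 2 colors are needed.
2 colors suffice: 0=red, 1=red, 2=blue, 3=blue, 4=blue, 5=red, 6=blue, 7=red. No two adjacent vertices share a color.

2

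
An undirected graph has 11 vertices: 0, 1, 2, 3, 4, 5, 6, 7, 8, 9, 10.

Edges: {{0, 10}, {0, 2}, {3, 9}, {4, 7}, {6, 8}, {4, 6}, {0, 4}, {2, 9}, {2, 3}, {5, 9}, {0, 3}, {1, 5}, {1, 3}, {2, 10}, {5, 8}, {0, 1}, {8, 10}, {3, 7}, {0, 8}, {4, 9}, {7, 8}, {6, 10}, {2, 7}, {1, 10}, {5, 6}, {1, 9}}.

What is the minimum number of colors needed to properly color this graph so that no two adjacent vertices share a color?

0, 2, 10 are pairwise adjacent, so at least 3 colors are needed.
3 colors suffice: 0=red, 1=blue, 2=blue, 3=green, 4=blue, 5=green, 6=red, 7=red, 8=blue, 9=red, 10=green. No two adjacent vertices share a color.

3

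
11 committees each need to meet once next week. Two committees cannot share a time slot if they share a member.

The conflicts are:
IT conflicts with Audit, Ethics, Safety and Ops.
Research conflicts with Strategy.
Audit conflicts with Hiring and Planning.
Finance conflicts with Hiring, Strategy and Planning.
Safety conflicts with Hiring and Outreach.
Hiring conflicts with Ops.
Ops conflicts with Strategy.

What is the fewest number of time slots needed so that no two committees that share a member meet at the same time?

2

Finance and Planning conflict, so at least 2 time slots are needed.
2 time slots suffice: time slot 1 → {IT, Hiring, Strategy, Outreach, Planning}; time slot 2 → {Research, Audit, Ethics, Finance, Safety, Ops}. Each listed conflict is separated.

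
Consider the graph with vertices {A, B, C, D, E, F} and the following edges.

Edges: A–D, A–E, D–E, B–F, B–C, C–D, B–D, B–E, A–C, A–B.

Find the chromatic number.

A, B, D, E form a clique, so at least 4 colors are needed.
4 colors suffice: color 1 → {B}; color 2 → {A, F}; color 3 → {D}; color 4 → {C, E}. No two adjacent vertices share a color.

4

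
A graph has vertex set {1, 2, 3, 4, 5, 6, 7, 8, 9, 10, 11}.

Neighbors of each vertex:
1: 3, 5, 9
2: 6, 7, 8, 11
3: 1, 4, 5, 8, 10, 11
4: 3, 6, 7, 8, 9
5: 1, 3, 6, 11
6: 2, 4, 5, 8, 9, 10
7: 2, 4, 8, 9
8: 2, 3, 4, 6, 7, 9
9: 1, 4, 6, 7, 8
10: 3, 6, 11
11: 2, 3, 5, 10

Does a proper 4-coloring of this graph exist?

The chromatic number is 4. 4, 6, 8, 9 are pairwise adjacent (a clique of size 4), so at least 4 colors are needed.
4 colors suffice: color red → {3, 6, 7}; color blue → {5, 8, 10}; color green → {2, 9}; color yellow → {1, 4, 11}.
That is already a proper 4-coloring.

Yes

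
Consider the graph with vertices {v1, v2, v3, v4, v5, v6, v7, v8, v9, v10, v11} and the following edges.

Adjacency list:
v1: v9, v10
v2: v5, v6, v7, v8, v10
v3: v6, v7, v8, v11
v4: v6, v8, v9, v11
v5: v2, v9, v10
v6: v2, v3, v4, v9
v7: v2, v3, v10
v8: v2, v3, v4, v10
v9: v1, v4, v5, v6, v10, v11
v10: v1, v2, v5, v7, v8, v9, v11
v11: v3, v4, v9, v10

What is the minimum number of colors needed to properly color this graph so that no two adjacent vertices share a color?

v2, v8, v10 form a triangle, so at least 3 colors are needed.
3 colors suffice: color 1 → {v3, v4, v10}; color 2 → {v2, v9}; color 3 → {v1, v5, v6, v7, v8, v11}. Each edge has distinct colors on its endpoints.

3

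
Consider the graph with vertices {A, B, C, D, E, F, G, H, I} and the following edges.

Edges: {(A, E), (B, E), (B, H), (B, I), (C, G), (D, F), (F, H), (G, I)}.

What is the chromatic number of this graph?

C and G are adjacent, so at least 2 colors are needed.
2 colors suffice: color red → {A, B, F, G}; color blue → {C, D, E, H, I}. Every edge joins two different colors.

2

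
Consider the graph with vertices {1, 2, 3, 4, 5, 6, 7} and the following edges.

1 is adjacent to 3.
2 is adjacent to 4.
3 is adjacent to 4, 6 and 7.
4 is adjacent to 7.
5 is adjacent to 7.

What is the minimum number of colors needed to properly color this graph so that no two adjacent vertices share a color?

3, 4, 7 are pairwise adjacent, so at least 3 colors are needed.
One proper 3-coloring: 1=b, 2=a, 3=a, 4=b, 5=a, 6=b, 7=c. No two adjacent vertices share a color.

3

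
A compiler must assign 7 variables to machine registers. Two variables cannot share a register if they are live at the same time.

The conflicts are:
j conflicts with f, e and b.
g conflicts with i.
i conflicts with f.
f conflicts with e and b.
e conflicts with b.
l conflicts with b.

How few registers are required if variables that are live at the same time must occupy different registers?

j, f, e, b pairwise conflict, so at least 4 registers are needed.
4 registers suffice: j=3, g=1, i=2, f=1, e=4, l=1, b=2. Every pair that conflicts lands in different registers.

4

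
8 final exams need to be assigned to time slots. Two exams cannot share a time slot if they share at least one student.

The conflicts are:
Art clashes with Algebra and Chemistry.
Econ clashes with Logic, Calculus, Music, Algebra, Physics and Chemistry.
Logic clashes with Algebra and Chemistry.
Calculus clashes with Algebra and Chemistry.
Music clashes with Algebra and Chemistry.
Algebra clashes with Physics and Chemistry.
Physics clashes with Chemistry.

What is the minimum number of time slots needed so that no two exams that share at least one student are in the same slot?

Econ, Calculus, Algebra, Chemistry pairwise conflict, so at least 4 time slots are needed.
Using 4 time slots: Art=3, Econ=3, Logic=4, Calculus=4, Music=4, Algebra=1, Physics=4, Chemistry=2. Every pair that conflicts lands in different time slots.

4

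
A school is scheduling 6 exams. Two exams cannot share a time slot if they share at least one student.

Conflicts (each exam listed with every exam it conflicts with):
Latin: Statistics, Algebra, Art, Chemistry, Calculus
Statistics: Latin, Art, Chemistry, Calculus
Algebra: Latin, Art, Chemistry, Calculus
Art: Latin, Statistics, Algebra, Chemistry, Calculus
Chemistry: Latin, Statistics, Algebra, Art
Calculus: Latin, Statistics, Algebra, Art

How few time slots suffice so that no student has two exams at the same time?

Latin, Statistics, Art, Chemistry are mutually in conflict, so at least 4 time slots are needed.
4 time slots suffice: time slot 1 → {Latin}; time slot 2 → {Art}; time slot 3 → {Statistics, Algebra}; time slot 4 → {Chemistry, Calculus}. Each listed conflict is separated.

4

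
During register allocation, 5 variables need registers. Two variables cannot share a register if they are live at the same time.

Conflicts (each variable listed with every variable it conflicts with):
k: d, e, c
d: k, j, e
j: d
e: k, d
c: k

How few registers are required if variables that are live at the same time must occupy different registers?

k, d, e pairwise conflict, so at least 3 registers are needed.
A valid assignment using 3 registers: k=2, d=1, j=2, e=3, c=1. No two conflicting variables share a register.

3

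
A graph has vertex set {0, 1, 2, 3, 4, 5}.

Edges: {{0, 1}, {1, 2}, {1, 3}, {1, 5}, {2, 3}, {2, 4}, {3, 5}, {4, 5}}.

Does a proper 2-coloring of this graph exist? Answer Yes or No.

1, 3, 5 form a triangle, so at least 3 colors are needed.
So 2 colors are not enough.

No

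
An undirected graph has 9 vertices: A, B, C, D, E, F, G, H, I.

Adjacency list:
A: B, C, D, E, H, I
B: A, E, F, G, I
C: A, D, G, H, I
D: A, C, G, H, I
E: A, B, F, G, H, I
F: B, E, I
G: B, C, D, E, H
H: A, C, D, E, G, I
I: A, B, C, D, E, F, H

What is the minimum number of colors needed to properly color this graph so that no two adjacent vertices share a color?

5

A, C, D, H, I form a clique, so at least 5 colors are needed.
5 colors suffice: A=4, B=2, C=3, D=5, E=3, F=4, G=1, H=2, I=1. Every edge joins two different colors.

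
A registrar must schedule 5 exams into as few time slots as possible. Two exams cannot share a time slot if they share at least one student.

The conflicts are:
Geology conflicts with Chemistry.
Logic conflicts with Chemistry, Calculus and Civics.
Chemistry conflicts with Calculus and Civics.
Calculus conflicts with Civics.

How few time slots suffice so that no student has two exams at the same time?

4

Logic, Chemistry, Calculus, Civics all conflict with each other, so at least 4 time slots are needed.
Using 4 time slots: Geology=2, Logic=4, Chemistry=1, Calculus=3, Civics=2. Every pair that conflicts lands in different time slots.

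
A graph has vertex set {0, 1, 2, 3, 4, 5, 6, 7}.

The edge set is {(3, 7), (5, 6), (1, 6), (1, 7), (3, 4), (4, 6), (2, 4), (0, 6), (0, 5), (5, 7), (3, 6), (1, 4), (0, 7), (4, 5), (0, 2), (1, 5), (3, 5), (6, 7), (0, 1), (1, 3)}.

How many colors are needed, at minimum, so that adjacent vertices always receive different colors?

5

1, 3, 4, 5, 6 are pairwise adjacent (a clique of size 5), so at least 5 colors are needed.
5 colors suffice: color a → {2, 5}; color b → {1}; color c → {6}; color d → {4, 7}; color e → {0, 3}. Each edge has distinct colors on its endpoints.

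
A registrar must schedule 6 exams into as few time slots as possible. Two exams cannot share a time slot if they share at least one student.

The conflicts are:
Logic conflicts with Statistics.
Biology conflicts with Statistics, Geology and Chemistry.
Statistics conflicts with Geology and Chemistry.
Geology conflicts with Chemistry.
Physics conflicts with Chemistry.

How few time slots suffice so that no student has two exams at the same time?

Biology, Statistics, Geology, Chemistry pairwise conflict, so at least 4 time slots are needed.
A valid assignment using 4 time slots: Logic=1, Biology=3, Statistics=2, Geology=4, Physics=2, Chemistry=1. Each listed conflict is separated.

4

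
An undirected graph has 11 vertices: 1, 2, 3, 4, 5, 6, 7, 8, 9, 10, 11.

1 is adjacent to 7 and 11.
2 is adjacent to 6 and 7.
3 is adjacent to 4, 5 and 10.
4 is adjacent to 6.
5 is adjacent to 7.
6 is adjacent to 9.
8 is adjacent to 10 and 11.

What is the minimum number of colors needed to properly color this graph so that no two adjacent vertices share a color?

The cycle 11-1-7-5-3-10-8-11 has odd length 7, so it cannot be 2-colored; at least 3 colors are needed.
A valid assignment using 3 colors: 1=blue, 2=blue, 3=red, 4=blue, 5=blue, 6=red, 7=red, 8=red, 9=blue, 10=blue, 11=green. Every edge joins two different colors.

3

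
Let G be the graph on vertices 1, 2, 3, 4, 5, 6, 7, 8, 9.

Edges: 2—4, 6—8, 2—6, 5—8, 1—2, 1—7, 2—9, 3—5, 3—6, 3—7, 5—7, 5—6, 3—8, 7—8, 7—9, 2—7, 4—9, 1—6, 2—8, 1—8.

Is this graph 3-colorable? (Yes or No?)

1, 2, 7, 8 are pairwise adjacent (a clique of size 4), so at least 4 colors are needed.
So 3 colors are not enough.

No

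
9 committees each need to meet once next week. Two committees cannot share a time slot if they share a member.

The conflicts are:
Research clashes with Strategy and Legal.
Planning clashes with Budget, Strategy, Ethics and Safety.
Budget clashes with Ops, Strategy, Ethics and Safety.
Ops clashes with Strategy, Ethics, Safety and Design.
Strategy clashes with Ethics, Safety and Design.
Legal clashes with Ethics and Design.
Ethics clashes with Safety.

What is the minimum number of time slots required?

Budget, Ops, Strategy, Ethics, Safety all conflict with each other, so at least 5 time slots are needed.
5 time slots suffice: time slot 1 → {Strategy, Legal}; time slot 2 → {Research, Ethics, Design}; time slot 3 → {Planning, Ops}; time slot 4 → {Safety}; time slot 5 → {Budget}. No two conflicting committees share a time slot.

5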